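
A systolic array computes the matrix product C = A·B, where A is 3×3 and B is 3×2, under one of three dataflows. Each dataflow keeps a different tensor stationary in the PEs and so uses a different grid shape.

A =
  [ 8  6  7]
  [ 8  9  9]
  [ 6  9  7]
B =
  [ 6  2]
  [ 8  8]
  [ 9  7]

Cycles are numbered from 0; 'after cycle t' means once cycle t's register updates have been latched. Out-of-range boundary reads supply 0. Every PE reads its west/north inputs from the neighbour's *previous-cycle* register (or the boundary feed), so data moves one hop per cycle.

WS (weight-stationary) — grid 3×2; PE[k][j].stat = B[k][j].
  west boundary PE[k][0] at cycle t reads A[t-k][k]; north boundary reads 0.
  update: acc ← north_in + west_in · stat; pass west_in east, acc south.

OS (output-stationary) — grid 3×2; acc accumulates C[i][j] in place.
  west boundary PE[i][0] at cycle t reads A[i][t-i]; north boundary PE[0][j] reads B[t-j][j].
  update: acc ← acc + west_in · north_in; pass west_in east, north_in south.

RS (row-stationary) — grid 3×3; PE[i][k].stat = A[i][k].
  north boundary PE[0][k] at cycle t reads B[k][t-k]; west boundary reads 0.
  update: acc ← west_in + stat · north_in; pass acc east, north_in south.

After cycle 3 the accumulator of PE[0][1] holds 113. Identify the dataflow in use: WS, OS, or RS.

dataflow = OS

WS (3×2 grid), PE[0][1]:
  c0 r0c1: 0 / 0 / 0
  c1 r0c1: 16 / 8 / 16
  c2 r0c1: 16 / 8 / 16
  c3 r0c1: 12 / 6 / 12
OS (3×2 grid), PE[0][1]:
  c0 r0c1: 0 / 0 / 0
  c1 r0c1: 16 / 8 / 2
  c2 r0c1: 64 / 6 / 8
  c3 r0c1: 113 / 7 / 7
RS (3×3 grid), PE[0][1]:
  c0 r0c1: 0 / 0 / 0
  c1 r0c1: 96 / 96 / 8
  c2 r0c1: 64 / 64 / 8
  c3 r0c1: 0 / 0 / 0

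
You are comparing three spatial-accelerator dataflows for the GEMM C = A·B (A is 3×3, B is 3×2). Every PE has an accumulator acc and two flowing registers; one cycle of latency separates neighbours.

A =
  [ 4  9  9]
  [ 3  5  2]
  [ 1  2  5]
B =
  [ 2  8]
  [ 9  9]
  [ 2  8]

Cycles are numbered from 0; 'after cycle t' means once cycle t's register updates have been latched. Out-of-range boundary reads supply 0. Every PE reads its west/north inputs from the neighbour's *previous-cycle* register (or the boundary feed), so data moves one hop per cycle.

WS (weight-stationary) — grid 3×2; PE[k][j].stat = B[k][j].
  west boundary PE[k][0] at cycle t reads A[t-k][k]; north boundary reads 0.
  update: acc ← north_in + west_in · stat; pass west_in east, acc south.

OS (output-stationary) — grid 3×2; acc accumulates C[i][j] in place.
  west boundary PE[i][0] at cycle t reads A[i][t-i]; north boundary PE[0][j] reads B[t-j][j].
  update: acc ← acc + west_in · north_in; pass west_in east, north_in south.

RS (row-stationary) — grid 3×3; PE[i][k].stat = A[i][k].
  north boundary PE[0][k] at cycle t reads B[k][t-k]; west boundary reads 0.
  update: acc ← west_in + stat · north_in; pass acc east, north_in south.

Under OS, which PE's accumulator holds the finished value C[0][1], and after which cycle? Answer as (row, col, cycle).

(row, col, cycle) = (0, 1, 3)

OS — PE[0][1] is where C[0][1] collects:
  [0] (0,1) acc=0 (h:0 v:0)
  [1] (0,1) acc=32 (h:4 v:8)
  [2] (0,1) acc=113 (h:9 v:9)
  [3] (0,1) acc=185 (h:9 v:8)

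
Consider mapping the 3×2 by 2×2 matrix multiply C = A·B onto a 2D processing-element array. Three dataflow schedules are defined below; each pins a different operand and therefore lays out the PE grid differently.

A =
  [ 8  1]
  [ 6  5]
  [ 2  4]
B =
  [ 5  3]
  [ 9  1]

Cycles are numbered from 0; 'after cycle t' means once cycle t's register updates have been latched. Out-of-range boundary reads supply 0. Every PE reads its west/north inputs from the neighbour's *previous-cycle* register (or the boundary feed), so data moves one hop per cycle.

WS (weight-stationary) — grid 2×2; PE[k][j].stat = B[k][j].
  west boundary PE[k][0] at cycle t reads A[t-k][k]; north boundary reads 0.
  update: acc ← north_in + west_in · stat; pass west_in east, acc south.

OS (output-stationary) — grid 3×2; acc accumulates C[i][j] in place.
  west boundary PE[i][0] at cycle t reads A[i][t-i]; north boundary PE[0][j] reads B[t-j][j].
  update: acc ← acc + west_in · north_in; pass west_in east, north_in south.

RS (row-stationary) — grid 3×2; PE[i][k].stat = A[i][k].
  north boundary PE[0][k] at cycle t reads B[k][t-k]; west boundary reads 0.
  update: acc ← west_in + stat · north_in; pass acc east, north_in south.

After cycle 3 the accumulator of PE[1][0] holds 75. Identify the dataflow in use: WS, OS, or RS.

Under WS (2×2), PE[1][0]:
  [0] (1,0) acc=0 (h:0 v:0)
  [1] (1,0) acc=49 (h:1 v:49)
  [2] (1,0) acc=75 (h:5 v:75)
  [3] (1,0) acc=46 (h:4 v:46)
Under OS (3×2), PE[1][0]:
  [0] (1,0) acc=0 (h:0 v:0)
  [1] (1,0) acc=30 (h:6 v:5)
  [2] (1,0) acc=75 (h:5 v:9)
  [3] (1,0) acc=75 (h:0 v:0)
Under RS (3×2), PE[1][0]:
  [0] (1,0) acc=0 (h:0 v:0)
  [1] (1,0) acc=30 (h:30 v:5)
  [2] (1,0) acc=18 (h:18 v:3)
  [3] (1,0) acc=0 (h:0 v:0)

dataflow = OS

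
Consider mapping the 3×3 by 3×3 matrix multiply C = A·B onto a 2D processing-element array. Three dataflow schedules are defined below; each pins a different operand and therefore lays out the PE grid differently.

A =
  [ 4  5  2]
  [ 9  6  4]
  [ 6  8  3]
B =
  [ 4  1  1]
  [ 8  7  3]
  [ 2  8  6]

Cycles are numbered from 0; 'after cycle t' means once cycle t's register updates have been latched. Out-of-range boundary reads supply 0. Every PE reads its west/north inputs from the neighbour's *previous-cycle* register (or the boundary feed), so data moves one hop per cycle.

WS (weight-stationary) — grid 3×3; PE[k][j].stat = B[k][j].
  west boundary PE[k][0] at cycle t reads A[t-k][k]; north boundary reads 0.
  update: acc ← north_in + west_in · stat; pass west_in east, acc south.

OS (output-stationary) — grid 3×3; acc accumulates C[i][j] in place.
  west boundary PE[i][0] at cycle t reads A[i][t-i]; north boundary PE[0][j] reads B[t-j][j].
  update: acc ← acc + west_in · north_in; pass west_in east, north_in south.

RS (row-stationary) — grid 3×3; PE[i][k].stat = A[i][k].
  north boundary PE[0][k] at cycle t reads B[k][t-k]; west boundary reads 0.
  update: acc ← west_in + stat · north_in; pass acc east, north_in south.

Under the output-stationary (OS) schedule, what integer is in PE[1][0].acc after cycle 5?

OS on a 3×3 grid — tracing PE[1][0] and its feeders:
  0: (0,0).acc=16  regs=<4,4>
  0: (1,0).acc=0  regs=<0,0>
  1: (0,0).acc=56  regs=<5,8>
  1: (1,0).acc=36  regs=<9,4>
  2: (0,0).acc=60  regs=<2,2>
  2: (1,0).acc=84  regs=<6,8>
  3: (0,0).acc=60  regs=<0,0>
  3: (1,0).acc=92  regs=<4,2>
  4: (0,0).acc=60  regs=<0,0>
  4: (1,0).acc=92  regs=<0,0>
  5: (0,0).acc=60  regs=<0,0>
  5: (1,0).acc=92  regs=<0,0>

PE[1][0].acc = 92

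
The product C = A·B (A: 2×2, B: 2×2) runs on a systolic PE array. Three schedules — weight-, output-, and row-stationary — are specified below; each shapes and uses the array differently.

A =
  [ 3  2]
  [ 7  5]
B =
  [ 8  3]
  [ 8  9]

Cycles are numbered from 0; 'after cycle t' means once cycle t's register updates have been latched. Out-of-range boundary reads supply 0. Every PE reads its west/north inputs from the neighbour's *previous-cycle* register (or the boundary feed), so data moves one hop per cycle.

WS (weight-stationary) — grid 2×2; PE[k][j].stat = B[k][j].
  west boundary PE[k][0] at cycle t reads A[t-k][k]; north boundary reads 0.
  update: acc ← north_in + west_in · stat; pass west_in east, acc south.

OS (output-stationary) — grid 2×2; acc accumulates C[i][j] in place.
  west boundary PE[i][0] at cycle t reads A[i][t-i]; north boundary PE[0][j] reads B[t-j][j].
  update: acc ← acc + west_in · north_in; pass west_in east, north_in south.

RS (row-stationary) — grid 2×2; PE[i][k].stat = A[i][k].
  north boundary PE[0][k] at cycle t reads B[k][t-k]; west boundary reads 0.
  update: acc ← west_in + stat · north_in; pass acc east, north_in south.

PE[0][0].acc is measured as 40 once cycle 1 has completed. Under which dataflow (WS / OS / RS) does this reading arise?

WS (2×2 grid), PE[0][0]:
  @0  [0,0]  acc 24  |  →3  ↓24
  @1  [0,0]  acc 56  |  →7  ↓56
OS (2×2 grid), PE[0][0]:
  @0  [0,0]  acc 24  |  →3  ↓8
  @1  [0,0]  acc 40  |  →2  ↓8
RS (2×2 grid), PE[0][0]:
  @0  [0,0]  acc 24  |  →24  ↓8
  @1  [0,0]  acc 9  |  →9  ↓3

dataflow = OS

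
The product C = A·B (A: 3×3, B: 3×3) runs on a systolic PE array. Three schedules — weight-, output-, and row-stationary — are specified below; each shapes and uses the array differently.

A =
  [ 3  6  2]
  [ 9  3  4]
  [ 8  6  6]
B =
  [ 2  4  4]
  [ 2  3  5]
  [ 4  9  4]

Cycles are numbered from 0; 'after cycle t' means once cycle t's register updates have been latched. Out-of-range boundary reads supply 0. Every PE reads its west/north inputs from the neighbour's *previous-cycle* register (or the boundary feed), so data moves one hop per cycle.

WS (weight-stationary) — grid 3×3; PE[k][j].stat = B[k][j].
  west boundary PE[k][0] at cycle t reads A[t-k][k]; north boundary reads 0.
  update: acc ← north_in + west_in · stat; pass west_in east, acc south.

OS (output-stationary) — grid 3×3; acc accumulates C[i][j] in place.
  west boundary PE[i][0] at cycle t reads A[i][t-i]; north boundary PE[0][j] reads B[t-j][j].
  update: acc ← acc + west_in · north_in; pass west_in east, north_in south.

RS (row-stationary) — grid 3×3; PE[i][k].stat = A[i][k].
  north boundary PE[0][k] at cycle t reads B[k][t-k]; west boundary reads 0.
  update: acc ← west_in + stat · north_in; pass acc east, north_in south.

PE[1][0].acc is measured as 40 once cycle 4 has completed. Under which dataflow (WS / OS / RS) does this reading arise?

WS [3×3] PE[1][0] across cycles:
  cycle 0: PE[1][0] → acc 0, east 0, south 0
  cycle 1: PE[1][0] → acc 18, east 6, south 18
  cycle 2: PE[1][0] → acc 24, east 3, south 24
  cycle 3: PE[1][0] → acc 28, east 6, south 28
  cycle 4: PE[1][0] → acc 0, east 0, south 0
OS [3×3] PE[1][0] across cycles:
  cycle 0: PE[1][0] → acc 0, east 0, south 0
  cycle 1: PE[1][0] → acc 18, east 9, south 2
  cycle 2: PE[1][0] → acc 24, east 3, south 2
  cycle 3: PE[1][0] → acc 40, east 4, south 4
  cycle 4: PE[1][0] → acc 40, east 0, south 0
RS [3×3] PE[1][0] across cycles:
  cycle 0: PE[1][0] → acc 0, east 0, south 0
  cycle 1: PE[1][0] → acc 18, east 18, south 2
  cycle 2: PE[1][0] → acc 36, east 36, south 4
  cycle 3: PE[1][0] → acc 36, east 36, south 4
  cycle 4: PE[1][0] → acc 0, east 0, south 0

dataflow = OS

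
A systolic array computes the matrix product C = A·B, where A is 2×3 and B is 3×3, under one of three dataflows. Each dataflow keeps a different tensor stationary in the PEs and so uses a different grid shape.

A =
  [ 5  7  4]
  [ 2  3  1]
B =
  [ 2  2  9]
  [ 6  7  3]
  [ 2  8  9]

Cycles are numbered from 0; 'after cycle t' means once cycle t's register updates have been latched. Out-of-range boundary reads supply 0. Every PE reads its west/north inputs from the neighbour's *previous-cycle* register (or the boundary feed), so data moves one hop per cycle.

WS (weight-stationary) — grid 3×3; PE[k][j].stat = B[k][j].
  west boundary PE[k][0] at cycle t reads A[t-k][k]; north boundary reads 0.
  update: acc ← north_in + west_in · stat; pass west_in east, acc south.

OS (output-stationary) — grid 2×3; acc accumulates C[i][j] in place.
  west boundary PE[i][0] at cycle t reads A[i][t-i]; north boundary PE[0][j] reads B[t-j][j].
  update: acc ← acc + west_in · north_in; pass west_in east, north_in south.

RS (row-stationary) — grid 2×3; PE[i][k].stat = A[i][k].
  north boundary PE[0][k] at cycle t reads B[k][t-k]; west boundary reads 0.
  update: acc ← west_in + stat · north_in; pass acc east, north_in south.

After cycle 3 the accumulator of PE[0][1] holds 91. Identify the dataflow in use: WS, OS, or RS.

dataflow = OS

— WS: 3×3; PE[0][1] trace:
  [0] (0,1) acc=0 (h:0 v:0)
  [1] (0,1) acc=10 (h:5 v:10)
  [2] (0,1) acc=4 (h:2 v:4)
  [3] (0,1) acc=0 (h:0 v:0)
— OS: 2×3; PE[0][1] trace:
  [0] (0,1) acc=0 (h:0 v:0)
  [1] (0,1) acc=10 (h:5 v:2)
  [2] (0,1) acc=59 (h:7 v:7)
  [3] (0,1) acc=91 (h:4 v:8)
— RS: 2×3; PE[0][1] trace:
  [0] (0,1) acc=0 (h:0 v:0)
  [1] (0,1) acc=52 (h:52 v:6)
  [2] (0,1) acc=59 (h:59 v:7)
  [3] (0,1) acc=66 (h:66 v:3)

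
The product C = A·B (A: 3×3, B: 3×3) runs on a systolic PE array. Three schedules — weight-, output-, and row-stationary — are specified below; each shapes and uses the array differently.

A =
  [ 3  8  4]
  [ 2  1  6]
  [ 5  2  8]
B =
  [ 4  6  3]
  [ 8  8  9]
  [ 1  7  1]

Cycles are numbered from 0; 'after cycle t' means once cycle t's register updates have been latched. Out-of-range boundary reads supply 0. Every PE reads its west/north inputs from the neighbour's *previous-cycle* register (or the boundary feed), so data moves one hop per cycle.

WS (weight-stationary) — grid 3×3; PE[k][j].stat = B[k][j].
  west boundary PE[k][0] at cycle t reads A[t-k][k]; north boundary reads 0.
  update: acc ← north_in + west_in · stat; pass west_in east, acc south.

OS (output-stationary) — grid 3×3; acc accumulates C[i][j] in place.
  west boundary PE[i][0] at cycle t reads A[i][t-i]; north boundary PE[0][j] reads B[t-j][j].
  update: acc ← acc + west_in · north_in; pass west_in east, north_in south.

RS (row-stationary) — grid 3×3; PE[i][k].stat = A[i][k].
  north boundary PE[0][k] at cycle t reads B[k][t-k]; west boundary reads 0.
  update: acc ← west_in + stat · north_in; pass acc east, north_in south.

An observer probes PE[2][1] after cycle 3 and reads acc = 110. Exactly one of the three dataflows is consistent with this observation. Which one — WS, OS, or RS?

dataflow = WS

— WS: 3×3; PE[2][1] trace:
  cycle 0: PE[2][1] → acc 0, east 0, south 0
  cycle 1: PE[2][1] → acc 0, east 0, south 0
  cycle 2: PE[2][1] → acc 0, east 0, south 0
  cycle 3: PE[2][1] → acc 110, east 4, south 110
— OS: 3×3; PE[2][1] trace:
  cycle 0: PE[2][1] → acc 0, east 0, south 0
  cycle 1: PE[2][1] → acc 0, east 0, south 0
  cycle 2: PE[2][1] → acc 0, east 0, south 0
  cycle 3: PE[2][1] → acc 30, east 5, south 6
— RS: 3×3; PE[2][1] trace:
  cycle 0: PE[2][1] → acc 0, east 0, south 0
  cycle 1: PE[2][1] → acc 0, east 0, south 0
  cycle 2: PE[2][1] → acc 0, east 0, south 0
  cycle 3: PE[2][1] → acc 36, east 36, south 8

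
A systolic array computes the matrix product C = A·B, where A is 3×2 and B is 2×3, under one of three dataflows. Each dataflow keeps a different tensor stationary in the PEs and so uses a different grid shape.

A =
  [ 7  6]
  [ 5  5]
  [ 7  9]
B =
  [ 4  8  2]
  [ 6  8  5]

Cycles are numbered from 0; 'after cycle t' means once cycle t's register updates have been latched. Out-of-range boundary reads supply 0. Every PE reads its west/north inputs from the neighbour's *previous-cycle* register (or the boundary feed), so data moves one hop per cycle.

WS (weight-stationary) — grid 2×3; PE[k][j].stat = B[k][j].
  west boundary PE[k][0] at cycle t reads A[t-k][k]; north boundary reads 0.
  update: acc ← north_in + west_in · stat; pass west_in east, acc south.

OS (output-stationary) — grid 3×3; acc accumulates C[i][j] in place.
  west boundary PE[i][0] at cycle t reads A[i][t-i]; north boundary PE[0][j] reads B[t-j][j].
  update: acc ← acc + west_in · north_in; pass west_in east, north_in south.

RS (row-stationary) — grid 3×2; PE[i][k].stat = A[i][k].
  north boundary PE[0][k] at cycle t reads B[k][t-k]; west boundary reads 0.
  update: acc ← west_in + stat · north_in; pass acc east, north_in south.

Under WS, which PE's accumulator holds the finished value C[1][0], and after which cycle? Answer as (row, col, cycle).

Under WS, C[1][0] lands at PE[1][0]:
  after 0 — PE[1][0] acc=0, pass-E 0, pass-S 0
  after 1 — PE[1][0] acc=64, pass-E 6, pass-S 64
  after 2 — PE[1][0] acc=50, pass-E 5, pass-S 50

(row, col, cycle) = (1, 0, 2)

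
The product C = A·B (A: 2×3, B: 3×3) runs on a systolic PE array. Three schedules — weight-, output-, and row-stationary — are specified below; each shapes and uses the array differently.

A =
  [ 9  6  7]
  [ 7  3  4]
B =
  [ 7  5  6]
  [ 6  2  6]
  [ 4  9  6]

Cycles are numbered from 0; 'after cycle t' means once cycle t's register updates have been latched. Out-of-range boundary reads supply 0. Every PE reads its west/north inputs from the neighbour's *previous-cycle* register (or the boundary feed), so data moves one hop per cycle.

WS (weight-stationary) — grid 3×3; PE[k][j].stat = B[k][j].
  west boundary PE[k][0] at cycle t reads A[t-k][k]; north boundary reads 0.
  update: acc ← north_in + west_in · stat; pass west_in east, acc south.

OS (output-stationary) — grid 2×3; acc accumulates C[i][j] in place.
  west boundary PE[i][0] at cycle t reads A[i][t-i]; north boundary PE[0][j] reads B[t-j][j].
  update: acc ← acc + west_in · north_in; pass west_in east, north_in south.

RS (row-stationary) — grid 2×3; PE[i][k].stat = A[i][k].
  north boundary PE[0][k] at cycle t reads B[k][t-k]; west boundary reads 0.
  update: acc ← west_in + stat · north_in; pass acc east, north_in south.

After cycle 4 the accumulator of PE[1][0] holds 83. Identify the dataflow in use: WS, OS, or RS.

WS (3×3 grid), PE[1][0]:
  after 0 — PE[1][0] acc=0, pass-E 0, pass-S 0
  after 1 — PE[1][0] acc=99, pass-E 6, pass-S 99
  after 2 — PE[1][0] acc=67, pass-E 3, pass-S 67
  after 3 — PE[1][0] acc=0, pass-E 0, pass-S 0
  after 4 — PE[1][0] acc=0, pass-E 0, pass-S 0
OS (2×3 grid), PE[1][0]:
  after 0 — PE[1][0] acc=0, pass-E 0, pass-S 0
  after 1 — PE[1][0] acc=49, pass-E 7, pass-S 7
  after 2 — PE[1][0] acc=67, pass-E 3, pass-S 6
  after 3 — PE[1][0] acc=83, pass-E 4, pass-S 4
  after 4 — PE[1][0] acc=83, pass-E 0, pass-S 0
RS (2×3 grid), PE[1][0]:
  after 0 — PE[1][0] acc=0, pass-E 0, pass-S 0
  after 1 — PE[1][0] acc=49, pass-E 49, pass-S 7
  after 2 — PE[1][0] acc=35, pass-E 35, pass-S 5
  after 3 — PE[1][0] acc=42, pass-E 42, pass-S 6
  after 4 — PE[1][0] acc=0, pass-E 0, pass-S 0

dataflow = OS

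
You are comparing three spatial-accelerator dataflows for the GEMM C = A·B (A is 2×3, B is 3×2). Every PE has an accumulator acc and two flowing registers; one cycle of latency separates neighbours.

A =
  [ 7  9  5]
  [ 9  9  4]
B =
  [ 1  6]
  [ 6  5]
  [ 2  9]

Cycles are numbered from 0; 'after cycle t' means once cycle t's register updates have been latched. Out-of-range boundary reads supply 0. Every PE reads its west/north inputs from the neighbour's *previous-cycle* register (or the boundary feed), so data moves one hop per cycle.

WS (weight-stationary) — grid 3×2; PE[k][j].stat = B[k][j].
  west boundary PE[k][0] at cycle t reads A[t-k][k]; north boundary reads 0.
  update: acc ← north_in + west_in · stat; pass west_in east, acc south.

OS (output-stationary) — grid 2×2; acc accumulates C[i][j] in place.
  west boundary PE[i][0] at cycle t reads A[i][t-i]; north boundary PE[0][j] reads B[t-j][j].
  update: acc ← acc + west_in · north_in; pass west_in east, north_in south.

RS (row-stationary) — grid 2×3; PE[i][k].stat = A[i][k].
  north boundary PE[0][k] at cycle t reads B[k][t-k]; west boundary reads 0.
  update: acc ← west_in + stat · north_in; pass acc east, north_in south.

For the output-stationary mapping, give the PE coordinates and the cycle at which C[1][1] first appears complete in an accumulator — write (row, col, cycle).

(row, col, cycle) = (1, 1, 4)

Under OS, C[1][1] lands at PE[1][1]:
  c0 r1c1: 0 / 0 / 0
  c1 r1c1: 0 / 0 / 0
  c2 r1c1: 54 / 9 / 6
  c3 r1c1: 99 / 9 / 5
  c4 r1c1: 135 / 4 / 9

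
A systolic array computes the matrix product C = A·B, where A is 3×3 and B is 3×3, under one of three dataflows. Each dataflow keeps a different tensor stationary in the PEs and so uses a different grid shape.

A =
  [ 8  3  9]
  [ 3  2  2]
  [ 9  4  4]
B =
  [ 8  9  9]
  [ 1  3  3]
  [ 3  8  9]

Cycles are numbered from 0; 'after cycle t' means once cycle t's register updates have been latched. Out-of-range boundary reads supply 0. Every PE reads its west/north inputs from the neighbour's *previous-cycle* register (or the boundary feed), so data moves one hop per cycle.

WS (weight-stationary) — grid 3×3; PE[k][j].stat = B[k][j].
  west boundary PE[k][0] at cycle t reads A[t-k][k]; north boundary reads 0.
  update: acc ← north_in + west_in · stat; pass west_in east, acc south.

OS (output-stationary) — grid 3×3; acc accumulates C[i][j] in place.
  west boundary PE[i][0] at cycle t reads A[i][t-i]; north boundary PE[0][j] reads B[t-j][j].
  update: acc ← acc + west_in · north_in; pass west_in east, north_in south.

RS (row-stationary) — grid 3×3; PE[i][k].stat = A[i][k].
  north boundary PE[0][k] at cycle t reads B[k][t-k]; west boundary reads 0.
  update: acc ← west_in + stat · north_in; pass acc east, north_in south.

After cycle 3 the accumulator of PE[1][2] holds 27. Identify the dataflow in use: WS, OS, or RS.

WS (3×3 grid), PE[1][2]:
  t=0 PE[1][2]: acc=0 h=0 v=0
  t=1 PE[1][2]: acc=0 h=0 v=0
  t=2 PE[1][2]: acc=0 h=0 v=0
  t=3 PE[1][2]: acc=81 h=3 v=81
OS (3×3 grid), PE[1][2]:
  t=0 PE[1][2]: acc=0 h=0 v=0
  t=1 PE[1][2]: acc=0 h=0 v=0
  t=2 PE[1][2]: acc=0 h=0 v=0
  t=3 PE[1][2]: acc=27 h=3 v=9
RS (3×3 grid), PE[1][2]:
  t=0 PE[1][2]: acc=0 h=0 v=0
  t=1 PE[1][2]: acc=0 h=0 v=0
  t=2 PE[1][2]: acc=0 h=0 v=0
  t=3 PE[1][2]: acc=32 h=32 v=3

dataflow = OS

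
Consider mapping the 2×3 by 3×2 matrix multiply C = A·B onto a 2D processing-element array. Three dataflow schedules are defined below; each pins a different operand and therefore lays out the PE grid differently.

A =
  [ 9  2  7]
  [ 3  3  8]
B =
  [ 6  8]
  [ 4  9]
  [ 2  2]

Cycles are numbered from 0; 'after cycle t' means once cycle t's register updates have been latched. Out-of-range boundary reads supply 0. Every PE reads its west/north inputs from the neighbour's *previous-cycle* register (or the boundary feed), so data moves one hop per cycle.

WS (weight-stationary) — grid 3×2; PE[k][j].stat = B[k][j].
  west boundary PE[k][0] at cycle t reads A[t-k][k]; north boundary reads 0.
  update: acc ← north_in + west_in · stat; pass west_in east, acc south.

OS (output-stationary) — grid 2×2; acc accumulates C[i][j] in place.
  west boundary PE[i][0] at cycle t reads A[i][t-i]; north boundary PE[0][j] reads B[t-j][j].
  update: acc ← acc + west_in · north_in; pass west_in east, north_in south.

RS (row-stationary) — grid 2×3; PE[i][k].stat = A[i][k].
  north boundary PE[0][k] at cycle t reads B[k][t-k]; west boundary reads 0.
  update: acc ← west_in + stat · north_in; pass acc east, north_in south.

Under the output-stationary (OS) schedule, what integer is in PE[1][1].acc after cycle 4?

OS 2×2: PE[1][1] cycle-by-cycle (with neighbour feeds):
  step 0 · PE0,1: acc=0; fwd→0 fwd↓0
  step 0 · PE1,0: acc=0; fwd→0 fwd↓0
  step 0 · PE1,1: acc=0; fwd→0 fwd↓0
  step 1 · PE0,1: acc=72; fwd→9 fwd↓8
  step 1 · PE1,0: acc=18; fwd→3 fwd↓6
  step 1 · PE1,1: acc=0; fwd→0 fwd↓0
  step 2 · PE0,1: acc=90; fwd→2 fwd↓9
  step 2 · PE1,0: acc=30; fwd→3 fwd↓4
  step 2 · PE1,1: acc=24; fwd→3 fwd↓8
  step 3 · PE0,1: acc=104; fwd→7 fwd↓2
  step 3 · PE1,0: acc=46; fwd→8 fwd↓2
  step 3 · PE1,1: acc=51; fwd→3 fwd↓9
  step 4 · PE0,1: acc=104; fwd→0 fwd↓0
  step 4 · PE1,0: acc=46; fwd→0 fwd↓0
  step 4 · PE1,1: acc=67; fwd→8 fwd↓2

PE[1][1].acc = 67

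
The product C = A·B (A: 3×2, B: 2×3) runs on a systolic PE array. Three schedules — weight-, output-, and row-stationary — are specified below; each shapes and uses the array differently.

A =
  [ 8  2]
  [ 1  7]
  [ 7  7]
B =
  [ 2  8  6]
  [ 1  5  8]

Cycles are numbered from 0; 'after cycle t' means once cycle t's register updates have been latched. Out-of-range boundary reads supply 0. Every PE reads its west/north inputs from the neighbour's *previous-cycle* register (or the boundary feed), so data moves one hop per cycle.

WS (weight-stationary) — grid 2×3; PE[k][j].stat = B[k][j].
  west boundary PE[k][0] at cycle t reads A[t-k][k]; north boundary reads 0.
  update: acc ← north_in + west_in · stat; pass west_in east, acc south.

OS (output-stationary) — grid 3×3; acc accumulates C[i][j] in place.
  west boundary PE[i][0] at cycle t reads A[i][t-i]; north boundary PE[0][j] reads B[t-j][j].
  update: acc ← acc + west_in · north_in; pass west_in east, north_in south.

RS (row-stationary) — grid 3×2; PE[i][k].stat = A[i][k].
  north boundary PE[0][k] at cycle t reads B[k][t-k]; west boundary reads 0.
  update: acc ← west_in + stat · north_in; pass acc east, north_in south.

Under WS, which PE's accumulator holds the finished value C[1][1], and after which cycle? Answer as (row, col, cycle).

(row, col, cycle) = (1, 1, 3)

WS — PE[1][1] is where C[1][1] collects:
  [0] (1,1) acc=0 (h:0 v:0)
  [1] (1,1) acc=0 (h:0 v:0)
  [2] (1,1) acc=74 (h:2 v:74)
  [3] (1,1) acc=43 (h:7 v:43)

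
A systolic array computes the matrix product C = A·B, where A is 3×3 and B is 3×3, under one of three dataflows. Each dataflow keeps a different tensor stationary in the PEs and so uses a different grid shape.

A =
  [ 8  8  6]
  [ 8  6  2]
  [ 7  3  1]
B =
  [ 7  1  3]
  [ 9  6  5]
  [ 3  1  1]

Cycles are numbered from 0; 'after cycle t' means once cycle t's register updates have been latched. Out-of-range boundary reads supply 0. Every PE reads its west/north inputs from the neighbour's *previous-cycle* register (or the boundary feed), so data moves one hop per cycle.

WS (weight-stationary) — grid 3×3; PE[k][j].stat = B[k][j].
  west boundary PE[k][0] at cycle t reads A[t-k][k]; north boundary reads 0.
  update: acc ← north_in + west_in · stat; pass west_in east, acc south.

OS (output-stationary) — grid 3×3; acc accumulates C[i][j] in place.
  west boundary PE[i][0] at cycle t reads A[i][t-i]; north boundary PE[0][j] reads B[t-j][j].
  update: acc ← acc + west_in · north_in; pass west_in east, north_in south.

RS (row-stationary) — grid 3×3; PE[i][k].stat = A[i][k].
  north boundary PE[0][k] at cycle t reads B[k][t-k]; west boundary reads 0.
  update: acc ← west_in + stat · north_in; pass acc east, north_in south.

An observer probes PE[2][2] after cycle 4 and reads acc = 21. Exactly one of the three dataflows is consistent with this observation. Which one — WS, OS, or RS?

WS (3×3 grid), PE[2][2]:
  @0  [2,2]  acc 0  |  →0  ↓0
  @1  [2,2]  acc 0  |  →0  ↓0
  @2  [2,2]  acc 0  |  →0  ↓0
  @3  [2,2]  acc 0  |  →0  ↓0
  @4  [2,2]  acc 70  |  →6  ↓70
OS (3×3 grid), PE[2][2]:
  @0  [2,2]  acc 0  |  →0  ↓0
  @1  [2,2]  acc 0  |  →0  ↓0
  @2  [2,2]  acc 0  |  →0  ↓0
  @3  [2,2]  acc 0  |  →0  ↓0
  @4  [2,2]  acc 21  |  →7  ↓3
RS (3×3 grid), PE[2][2]:
  @0  [2,2]  acc 0  |  →0  ↓0
  @1  [2,2]  acc 0  |  →0  ↓0
  @2  [2,2]  acc 0  |  →0  ↓0
  @3  [2,2]  acc 0  |  →0  ↓0
  @4  [2,2]  acc 79  |  →79  ↓3

dataflow = OS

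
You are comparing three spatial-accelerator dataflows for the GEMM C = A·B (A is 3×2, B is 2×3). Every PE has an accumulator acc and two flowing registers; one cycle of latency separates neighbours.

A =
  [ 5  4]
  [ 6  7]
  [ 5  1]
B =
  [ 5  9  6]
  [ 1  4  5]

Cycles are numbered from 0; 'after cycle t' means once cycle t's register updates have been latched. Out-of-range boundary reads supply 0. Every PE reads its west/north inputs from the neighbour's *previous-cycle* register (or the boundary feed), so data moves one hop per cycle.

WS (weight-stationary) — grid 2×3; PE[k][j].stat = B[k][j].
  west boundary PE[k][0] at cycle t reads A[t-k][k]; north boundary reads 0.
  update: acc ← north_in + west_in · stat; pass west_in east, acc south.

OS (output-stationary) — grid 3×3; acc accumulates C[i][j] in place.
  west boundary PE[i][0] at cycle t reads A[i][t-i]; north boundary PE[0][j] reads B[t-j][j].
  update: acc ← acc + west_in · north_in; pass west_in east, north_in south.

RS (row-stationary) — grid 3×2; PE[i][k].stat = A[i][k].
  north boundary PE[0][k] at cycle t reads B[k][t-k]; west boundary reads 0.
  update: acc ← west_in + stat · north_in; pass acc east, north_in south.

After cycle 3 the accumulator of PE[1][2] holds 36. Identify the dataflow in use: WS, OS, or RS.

WS [2×3] PE[1][2] across cycles:
  step 0 · PE1,2: acc=0; fwd→0 fwd↓0
  step 1 · PE1,2: acc=0; fwd→0 fwd↓0
  step 2 · PE1,2: acc=0; fwd→0 fwd↓0
  step 3 · PE1,2: acc=50; fwd→4 fwd↓50
OS [3×3] PE[1][2] across cycles:
  step 0 · PE1,2: acc=0; fwd→0 fwd↓0
  step 1 · PE1,2: acc=0; fwd→0 fwd↓0
  step 2 · PE1,2: acc=0; fwd→0 fwd↓0
  step 3 · PE1,2: acc=36; fwd→6 fwd↓6
RS: PE[1][2] is outside its 3×2 grid.

dataflow = OS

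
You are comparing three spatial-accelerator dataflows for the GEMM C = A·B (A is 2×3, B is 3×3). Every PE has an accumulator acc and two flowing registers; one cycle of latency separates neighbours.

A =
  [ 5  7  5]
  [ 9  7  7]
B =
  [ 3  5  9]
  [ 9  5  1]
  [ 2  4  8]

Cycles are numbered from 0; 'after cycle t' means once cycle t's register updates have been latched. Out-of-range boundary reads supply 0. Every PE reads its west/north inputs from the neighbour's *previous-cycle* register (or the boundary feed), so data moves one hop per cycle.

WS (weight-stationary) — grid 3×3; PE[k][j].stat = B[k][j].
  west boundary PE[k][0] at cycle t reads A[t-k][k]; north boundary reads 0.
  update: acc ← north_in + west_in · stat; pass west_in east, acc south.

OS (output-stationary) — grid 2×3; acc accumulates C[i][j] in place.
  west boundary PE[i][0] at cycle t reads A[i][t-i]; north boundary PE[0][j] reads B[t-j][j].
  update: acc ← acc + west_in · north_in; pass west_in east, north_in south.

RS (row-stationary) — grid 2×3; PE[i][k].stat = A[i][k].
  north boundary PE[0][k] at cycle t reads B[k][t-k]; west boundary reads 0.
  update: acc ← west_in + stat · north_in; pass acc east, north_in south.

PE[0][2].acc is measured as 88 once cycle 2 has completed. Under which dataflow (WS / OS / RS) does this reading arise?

dataflow = RS

WS (3×3 grid), PE[0][2]:
  step 0 · PE0,2: acc=0; fwd→0 fwd↓0
  step 1 · PE0,2: acc=0; fwd→0 fwd↓0
  step 2 · PE0,2: acc=45; fwd→5 fwd↓45
OS (2×3 grid), PE[0][2]:
  step 0 · PE0,2: acc=0; fwd→0 fwd↓0
  step 1 · PE0,2: acc=0; fwd→0 fwd↓0
  step 2 · PE0,2: acc=45; fwd→5 fwd↓9
RS (2×3 grid), PE[0][2]:
  step 0 · PE0,2: acc=0; fwd→0 fwd↓0
  step 1 · PE0,2: acc=0; fwd→0 fwd↓0
  step 2 · PE0,2: acc=88; fwd→88 fwd↓2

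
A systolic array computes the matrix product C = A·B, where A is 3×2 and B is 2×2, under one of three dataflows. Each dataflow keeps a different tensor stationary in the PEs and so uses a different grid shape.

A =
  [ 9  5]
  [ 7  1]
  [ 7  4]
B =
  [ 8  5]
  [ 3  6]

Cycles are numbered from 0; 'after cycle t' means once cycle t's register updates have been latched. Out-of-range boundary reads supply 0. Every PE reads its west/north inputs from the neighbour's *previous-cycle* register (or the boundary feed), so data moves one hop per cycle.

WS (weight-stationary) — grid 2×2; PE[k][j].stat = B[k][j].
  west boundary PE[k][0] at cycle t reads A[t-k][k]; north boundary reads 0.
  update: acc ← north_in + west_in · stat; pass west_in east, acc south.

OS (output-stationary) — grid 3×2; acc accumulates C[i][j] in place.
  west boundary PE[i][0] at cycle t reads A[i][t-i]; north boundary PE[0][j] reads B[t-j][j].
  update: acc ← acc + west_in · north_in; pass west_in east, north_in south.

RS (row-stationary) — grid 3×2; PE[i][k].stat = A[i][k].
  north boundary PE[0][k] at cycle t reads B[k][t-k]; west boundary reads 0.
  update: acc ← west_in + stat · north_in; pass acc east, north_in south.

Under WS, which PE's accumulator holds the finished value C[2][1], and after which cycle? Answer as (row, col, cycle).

(row, col, cycle) = (1, 1, 4)

WS — PE[1][1] is where C[2][1] collects:
  step 0 · PE1,1: acc=0; fwd→0 fwd↓0
  step 1 · PE1,1: acc=0; fwd→0 fwd↓0
  step 2 · PE1,1: acc=75; fwd→5 fwd↓75
  step 3 · PE1,1: acc=41; fwd→1 fwd↓41
  step 4 · PE1,1: acc=59; fwd→4 fwd↓59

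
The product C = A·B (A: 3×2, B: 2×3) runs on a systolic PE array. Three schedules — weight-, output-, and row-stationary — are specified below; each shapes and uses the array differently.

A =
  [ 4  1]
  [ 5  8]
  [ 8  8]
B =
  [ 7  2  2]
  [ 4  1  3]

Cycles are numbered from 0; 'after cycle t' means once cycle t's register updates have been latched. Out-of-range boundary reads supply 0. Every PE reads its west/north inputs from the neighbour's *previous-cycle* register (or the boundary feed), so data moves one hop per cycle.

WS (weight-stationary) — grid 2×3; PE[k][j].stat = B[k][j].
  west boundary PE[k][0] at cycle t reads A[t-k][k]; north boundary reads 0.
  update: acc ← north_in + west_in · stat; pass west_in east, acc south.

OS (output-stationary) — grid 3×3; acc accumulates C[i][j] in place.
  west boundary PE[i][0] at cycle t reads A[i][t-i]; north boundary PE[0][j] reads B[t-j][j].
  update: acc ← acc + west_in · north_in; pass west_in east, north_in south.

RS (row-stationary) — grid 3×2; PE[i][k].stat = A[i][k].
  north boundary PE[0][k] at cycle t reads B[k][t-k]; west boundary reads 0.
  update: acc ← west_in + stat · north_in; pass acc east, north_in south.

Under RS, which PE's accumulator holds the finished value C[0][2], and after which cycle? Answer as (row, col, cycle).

Under RS, C[0][2] lands at PE[0][1]:
  step 0 · PE0,1: acc=0; fwd→0 fwd↓0
  step 1 · PE0,1: acc=32; fwd→32 fwd↓4
  step 2 · PE0,1: acc=9; fwd→9 fwd↓1
  step 3 · PE0,1: acc=11; fwd→11 fwd↓3

(row, col, cycle) = (0, 1, 3)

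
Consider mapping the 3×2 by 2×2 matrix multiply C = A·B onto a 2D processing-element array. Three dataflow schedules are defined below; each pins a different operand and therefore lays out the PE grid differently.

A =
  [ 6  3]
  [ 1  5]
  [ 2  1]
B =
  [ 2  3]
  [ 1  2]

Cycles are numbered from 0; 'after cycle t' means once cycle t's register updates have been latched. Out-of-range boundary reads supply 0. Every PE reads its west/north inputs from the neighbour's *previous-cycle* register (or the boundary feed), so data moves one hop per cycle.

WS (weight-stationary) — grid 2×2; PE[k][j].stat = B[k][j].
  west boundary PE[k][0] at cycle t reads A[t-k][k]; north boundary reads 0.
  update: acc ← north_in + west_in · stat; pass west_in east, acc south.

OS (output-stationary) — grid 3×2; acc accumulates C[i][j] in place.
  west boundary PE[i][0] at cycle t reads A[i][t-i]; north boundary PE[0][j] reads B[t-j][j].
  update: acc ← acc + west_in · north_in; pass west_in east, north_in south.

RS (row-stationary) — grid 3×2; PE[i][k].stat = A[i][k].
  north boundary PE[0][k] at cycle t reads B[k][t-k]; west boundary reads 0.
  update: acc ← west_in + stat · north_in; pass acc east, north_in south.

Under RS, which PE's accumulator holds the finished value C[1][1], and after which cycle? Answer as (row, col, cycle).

(row, col, cycle) = (1, 1, 3)

RS — PE[1][1] is where C[1][1] collects:
  after 0 — PE[1][1] acc=0, pass-E 0, pass-S 0
  after 1 — PE[1][1] acc=0, pass-E 0, pass-S 0
  after 2 — PE[1][1] acc=7, pass-E 7, pass-S 1
  after 3 — PE[1][1] acc=13, pass-E 13, pass-S 2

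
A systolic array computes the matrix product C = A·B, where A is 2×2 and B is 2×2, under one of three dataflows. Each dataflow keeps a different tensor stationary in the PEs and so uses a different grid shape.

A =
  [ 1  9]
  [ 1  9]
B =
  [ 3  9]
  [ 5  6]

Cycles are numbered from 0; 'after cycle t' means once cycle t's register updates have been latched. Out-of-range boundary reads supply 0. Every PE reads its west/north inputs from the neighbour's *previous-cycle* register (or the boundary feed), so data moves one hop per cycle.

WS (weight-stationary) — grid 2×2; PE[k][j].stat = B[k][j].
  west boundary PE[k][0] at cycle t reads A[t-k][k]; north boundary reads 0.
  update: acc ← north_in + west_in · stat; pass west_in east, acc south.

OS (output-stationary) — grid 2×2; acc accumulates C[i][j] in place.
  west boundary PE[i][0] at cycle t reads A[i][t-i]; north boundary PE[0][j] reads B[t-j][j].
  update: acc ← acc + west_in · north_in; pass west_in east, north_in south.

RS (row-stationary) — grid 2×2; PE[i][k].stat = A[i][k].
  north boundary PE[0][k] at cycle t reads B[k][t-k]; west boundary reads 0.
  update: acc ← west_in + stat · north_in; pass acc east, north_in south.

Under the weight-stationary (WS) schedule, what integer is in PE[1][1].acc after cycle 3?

PE[1][1].acc = 63

WS on a 2×2 grid — tracing PE[1][1] and its feeders:
  step 0 · PE0,1: acc=0; fwd→0 fwd↓0
  step 0 · PE1,0: acc=0; fwd→0 fwd↓0
  step 0 · PE1,1: acc=0; fwd→0 fwd↓0
  step 1 · PE0,1: acc=9; fwd→1 fwd↓9
  step 1 · PE1,0: acc=48; fwd→9 fwd↓48
  step 1 · PE1,1: acc=0; fwd→0 fwd↓0
  step 2 · PE0,1: acc=9; fwd→1 fwd↓9
  step 2 · PE1,0: acc=48; fwd→9 fwd↓48
  step 2 · PE1,1: acc=63; fwd→9 fwd↓63
  step 3 · PE0,1: acc=0; fwd→0 fwd↓0
  step 3 · PE1,0: acc=0; fwd→0 fwd↓0
  step 3 · PE1,1: acc=63; fwd→9 fwd↓63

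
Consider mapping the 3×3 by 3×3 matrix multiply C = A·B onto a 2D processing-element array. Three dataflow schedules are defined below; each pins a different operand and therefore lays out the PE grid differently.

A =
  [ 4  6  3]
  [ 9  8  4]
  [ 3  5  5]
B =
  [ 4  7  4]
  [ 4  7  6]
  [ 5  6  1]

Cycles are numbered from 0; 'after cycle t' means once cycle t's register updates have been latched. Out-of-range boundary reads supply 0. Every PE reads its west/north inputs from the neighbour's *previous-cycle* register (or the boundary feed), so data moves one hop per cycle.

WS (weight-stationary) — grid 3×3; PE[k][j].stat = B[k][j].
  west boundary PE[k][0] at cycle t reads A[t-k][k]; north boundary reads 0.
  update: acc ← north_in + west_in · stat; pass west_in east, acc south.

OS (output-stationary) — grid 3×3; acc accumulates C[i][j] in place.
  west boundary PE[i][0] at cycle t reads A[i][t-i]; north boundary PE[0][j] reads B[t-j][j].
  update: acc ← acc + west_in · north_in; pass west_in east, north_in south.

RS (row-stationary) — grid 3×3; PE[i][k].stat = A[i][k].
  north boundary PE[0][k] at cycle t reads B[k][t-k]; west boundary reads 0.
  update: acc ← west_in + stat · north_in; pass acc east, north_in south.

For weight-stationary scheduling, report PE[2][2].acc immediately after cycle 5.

PE[2][2].acc = 88

WS 3×3: PE[2][2] cycle-by-cycle (with neighbour feeds):
  0: (1,2).acc=0  regs=<0,0>
  0: (2,1).acc=0  regs=<0,0>
  0: (2,2).acc=0  regs=<0,0>
  1: (1,2).acc=0  regs=<0,0>
  1: (2,1).acc=0  regs=<0,0>
  1: (2,2).acc=0  regs=<0,0>
  2: (1,2).acc=0  regs=<0,0>
  2: (2,1).acc=0  regs=<0,0>
  2: (2,2).acc=0  regs=<0,0>
  3: (1,2).acc=52  regs=<6,52>
  3: (2,1).acc=88  regs=<3,88>
  3: (2,2).acc=0  regs=<0,0>
  4: (1,2).acc=84  regs=<8,84>
  4: (2,1).acc=143  regs=<4,143>
  4: (2,2).acc=55  regs=<3,55>
  5: (1,2).acc=42  regs=<5,42>
  5: (2,1).acc=86  regs=<5,86>
  5: (2,2).acc=88  regs=<4,88>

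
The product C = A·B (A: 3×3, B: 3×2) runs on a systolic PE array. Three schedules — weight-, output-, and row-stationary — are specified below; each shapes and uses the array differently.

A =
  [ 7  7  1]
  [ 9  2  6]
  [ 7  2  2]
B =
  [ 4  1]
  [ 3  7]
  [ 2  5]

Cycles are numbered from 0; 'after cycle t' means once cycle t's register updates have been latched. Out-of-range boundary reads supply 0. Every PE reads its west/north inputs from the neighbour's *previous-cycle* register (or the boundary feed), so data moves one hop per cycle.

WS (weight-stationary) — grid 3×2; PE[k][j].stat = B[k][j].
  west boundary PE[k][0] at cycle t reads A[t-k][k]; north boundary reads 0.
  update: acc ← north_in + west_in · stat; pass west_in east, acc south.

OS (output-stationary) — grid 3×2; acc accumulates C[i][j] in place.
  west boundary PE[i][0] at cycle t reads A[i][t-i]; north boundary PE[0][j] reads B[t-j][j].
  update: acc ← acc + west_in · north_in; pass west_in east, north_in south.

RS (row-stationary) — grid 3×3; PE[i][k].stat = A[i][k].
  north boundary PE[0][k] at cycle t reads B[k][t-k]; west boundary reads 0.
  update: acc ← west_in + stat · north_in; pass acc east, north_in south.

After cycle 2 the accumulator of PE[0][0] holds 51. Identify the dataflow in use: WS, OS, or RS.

WS [3×2] PE[0][0] across cycles:
  after 0 — PE[0][0] acc=28, pass-E 7, pass-S 28
  after 1 — PE[0][0] acc=36, pass-E 9, pass-S 36
  after 2 — PE[0][0] acc=28, pass-E 7, pass-S 28
OS [3×2] PE[0][0] across cycles:
  after 0 — PE[0][0] acc=28, pass-E 7, pass-S 4
  after 1 — PE[0][0] acc=49, pass-E 7, pass-S 3
  after 2 — PE[0][0] acc=51, pass-E 1, pass-S 2
RS [3×3] PE[0][0] across cycles:
  after 0 — PE[0][0] acc=28, pass-E 28, pass-S 4
  after 1 — PE[0][0] acc=7, pass-E 7, pass-S 1
  after 2 — PE[0][0] acc=0, pass-E 0, pass-S 0

dataflow = OS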